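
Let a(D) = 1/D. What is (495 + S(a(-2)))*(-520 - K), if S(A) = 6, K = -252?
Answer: -134268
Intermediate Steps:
(495 + S(a(-2)))*(-520 - K) = (495 + 6)*(-520 - 1*(-252)) = 501*(-520 + 252) = 501*(-268) = -134268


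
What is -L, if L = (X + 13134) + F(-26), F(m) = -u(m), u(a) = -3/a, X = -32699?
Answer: 508693/26 ≈ 19565.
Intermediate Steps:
F(m) = 3/m (F(m) = -(-3)/m = 3/m)
L = -508693/26 (L = (-32699 + 13134) + 3/(-26) = -19565 + 3*(-1/26) = -19565 - 3/26 = -508693/26 ≈ -19565.)
-L = -1*(-508693/26) = 508693/26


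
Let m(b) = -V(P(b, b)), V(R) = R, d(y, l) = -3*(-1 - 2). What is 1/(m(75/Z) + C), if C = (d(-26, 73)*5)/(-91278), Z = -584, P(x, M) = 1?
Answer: -10142/10147 ≈ -0.99951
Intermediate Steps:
d(y, l) = 9 (d(y, l) = -3*(-3) = 9)
m(b) = -1 (m(b) = -1*1 = -1)
C = -5/10142 (C = (9*5)/(-91278) = 45*(-1/91278) = -5/10142 ≈ -0.00049300)
1/(m(75/Z) + C) = 1/(-1 - 5/10142) = 1/(-10147/10142) = -10142/10147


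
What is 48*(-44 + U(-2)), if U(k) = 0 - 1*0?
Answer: -2112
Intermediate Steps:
U(k) = 0 (U(k) = 0 + 0 = 0)
48*(-44 + U(-2)) = 48*(-44 + 0) = 48*(-44) = -2112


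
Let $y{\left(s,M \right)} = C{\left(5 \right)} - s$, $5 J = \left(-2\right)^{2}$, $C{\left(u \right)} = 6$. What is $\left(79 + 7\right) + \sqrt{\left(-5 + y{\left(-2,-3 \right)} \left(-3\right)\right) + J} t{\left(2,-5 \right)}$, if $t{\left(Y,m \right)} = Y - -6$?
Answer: $86 + \frac{8 i \sqrt{705}}{5} \approx 86.0 + 42.483 i$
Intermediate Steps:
$J = \frac{4}{5}$ ($J = \frac{\left(-2\right)^{2}}{5} = \frac{1}{5} \cdot 4 = \frac{4}{5} \approx 0.8$)
$y{\left(s,M \right)} = 6 - s$
$t{\left(Y,m \right)} = 6 + Y$ ($t{\left(Y,m \right)} = Y + 6 = 6 + Y$)
$\left(79 + 7\right) + \sqrt{\left(-5 + y{\left(-2,-3 \right)} \left(-3\right)\right) + J} t{\left(2,-5 \right)} = \left(79 + 7\right) + \sqrt{\left(-5 + \left(6 - -2\right) \left(-3\right)\right) + \frac{4}{5}} \left(6 + 2\right) = 86 + \sqrt{\left(-5 + \left(6 + 2\right) \left(-3\right)\right) + \frac{4}{5}} \cdot 8 = 86 + \sqrt{\left(-5 + 8 \left(-3\right)\right) + \frac{4}{5}} \cdot 8 = 86 + \sqrt{\left(-5 - 24\right) + \frac{4}{5}} \cdot 8 = 86 + \sqrt{-29 + \frac{4}{5}} \cdot 8 = 86 + \sqrt{- \frac{141}{5}} \cdot 8 = 86 + \frac{i \sqrt{705}}{5} \cdot 8 = 86 + \frac{8 i \sqrt{705}}{5}$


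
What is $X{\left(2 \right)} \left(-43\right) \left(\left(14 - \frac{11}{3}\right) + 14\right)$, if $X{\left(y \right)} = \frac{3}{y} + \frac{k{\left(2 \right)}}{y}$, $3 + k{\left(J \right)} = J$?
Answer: $- \frac{3139}{3} \approx -1046.3$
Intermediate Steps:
$k{\left(J \right)} = -3 + J$
$X{\left(y \right)} = \frac{2}{y}$ ($X{\left(y \right)} = \frac{3}{y} + \frac{-3 + 2}{y} = \frac{3}{y} - \frac{1}{y} = \frac{2}{y}$)
$X{\left(2 \right)} \left(-43\right) \left(\left(14 - \frac{11}{3}\right) + 14\right) = \frac{2}{2} \left(-43\right) \left(\left(14 - \frac{11}{3}\right) + 14\right) = 2 \cdot \frac{1}{2} \left(-43\right) \left(\left(14 - \frac{11}{3}\right) + 14\right) = 1 \left(-43\right) \left(\left(14 - \frac{11}{3}\right) + 14\right) = - 43 \left(\frac{31}{3} + 14\right) = \left(-43\right) \frac{73}{3} = - \frac{3139}{3}$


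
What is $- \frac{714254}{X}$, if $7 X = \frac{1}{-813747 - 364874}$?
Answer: $5892843346138$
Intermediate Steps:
$X = - \frac{1}{8250347}$ ($X = \frac{1}{7 \left(-813747 - 364874\right)} = \frac{1}{7 \left(-1178621\right)} = \frac{1}{7} \left(- \frac{1}{1178621}\right) = - \frac{1}{8250347} \approx -1.2121 \cdot 10^{-7}$)
$- \frac{714254}{X} = - \frac{714254}{- \frac{1}{8250347}} = \left(-714254\right) \left(-8250347\right) = 5892843346138$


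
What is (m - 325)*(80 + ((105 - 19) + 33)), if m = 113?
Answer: -42188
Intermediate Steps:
(m - 325)*(80 + ((105 - 19) + 33)) = (113 - 325)*(80 + ((105 - 19) + 33)) = -212*(80 + (86 + 33)) = -212*(80 + 119) = -212*199 = -42188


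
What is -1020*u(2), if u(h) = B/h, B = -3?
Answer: 1530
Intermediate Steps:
u(h) = -3/h
-1020*u(2) = -(-3060)/2 = -1020*(-3/2) = 1530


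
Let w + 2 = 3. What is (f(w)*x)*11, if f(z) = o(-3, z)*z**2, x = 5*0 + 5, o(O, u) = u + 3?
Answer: 220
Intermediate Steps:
o(O, u) = 3 + u
w = 1 (w = -2 + 3 = 1)
x = 5 (x = 0 + 5 = 5)
f(z) = z**2*(3 + z) (f(z) = (3 + z)*z**2 = z**2*(3 + z))
(f(w)*x)*11 = ((1**2*(3 + 1))*5)*11 = ((1*4)*5)*11 = (4*5)*11 = 20*11 = 220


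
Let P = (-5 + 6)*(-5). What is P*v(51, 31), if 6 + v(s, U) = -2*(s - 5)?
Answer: 490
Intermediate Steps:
v(s, U) = 4 - 2*s (v(s, U) = -6 - 2*(s - 5) = -6 - 2*(-5 + s) = -6 + (10 - 2*s) = 4 - 2*s)
P = -5 (P = 1*(-5) = -5)
P*v(51, 31) = -5*(4 - 2*51) = -5*(4 - 102) = -5*(-98) = 490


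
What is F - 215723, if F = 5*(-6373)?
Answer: -247588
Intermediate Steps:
F = -31865
F - 215723 = -31865 - 215723 = -247588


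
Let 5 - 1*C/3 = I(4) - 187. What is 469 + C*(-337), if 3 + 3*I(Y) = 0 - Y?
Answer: -196002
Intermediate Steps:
I(Y) = -1 - Y/3 (I(Y) = -1 + (0 - Y)/3 = -1 + (-Y)/3 = -1 - Y/3)
C = 583 (C = 15 - 3*((-1 - ⅓*4) - 187) = 15 - 3*((-1 - 4/3) - 187) = 15 - 3*(-7/3 - 187) = 15 - 3*(-568/3) = 15 + 568 = 583)
469 + C*(-337) = 469 + 583*(-337) = 469 - 196471 = -196002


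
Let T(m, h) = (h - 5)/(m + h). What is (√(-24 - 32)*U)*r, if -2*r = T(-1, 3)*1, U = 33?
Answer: 33*I*√14 ≈ 123.47*I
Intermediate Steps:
T(m, h) = (-5 + h)/(h + m)
r = ½ (r = -(-5 + 3)/(3 - 1)/2 = --2/2/2 = -(½)*(-2)/2 = -(-1)/2 = -½*(-1) = ½ ≈ 0.50000)
(√(-24 - 32)*U)*r = (√(-24 - 32)*33)*(½) = (√(-56)*33)*(½) = ((2*I*√14)*33)*(½) = (66*I*√14)*(½) = 33*I*√14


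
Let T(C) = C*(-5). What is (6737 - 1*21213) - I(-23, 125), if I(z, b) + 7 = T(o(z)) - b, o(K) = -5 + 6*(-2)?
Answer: -14429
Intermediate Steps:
o(K) = -17 (o(K) = -5 - 12 = -17)
T(C) = -5*C
I(z, b) = 78 - b (I(z, b) = -7 + (-5*(-17) - b) = -7 + (85 - b) = 78 - b)
(6737 - 1*21213) - I(-23, 125) = (6737 - 1*21213) - (78 - 1*125) = (6737 - 21213) - (78 - 125) = -14476 - 1*(-47) = -14476 + 47 = -14429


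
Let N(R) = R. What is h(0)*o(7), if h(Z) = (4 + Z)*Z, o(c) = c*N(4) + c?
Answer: 0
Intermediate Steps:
o(c) = 5*c (o(c) = c*4 + c = 4*c + c = 5*c)
h(Z) = Z*(4 + Z)
h(0)*o(7) = (0*(4 + 0))*(5*7) = (0*4)*35 = 0*35 = 0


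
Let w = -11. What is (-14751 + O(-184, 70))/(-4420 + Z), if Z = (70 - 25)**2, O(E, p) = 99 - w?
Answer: 14641/2395 ≈ 6.1132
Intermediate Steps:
O(E, p) = 110 (O(E, p) = 99 - 1*(-11) = 99 + 11 = 110)
Z = 2025 (Z = 45**2 = 2025)
(-14751 + O(-184, 70))/(-4420 + Z) = (-14751 + 110)/(-4420 + 2025) = -14641/(-2395) = -14641*(-1/2395) = 14641/2395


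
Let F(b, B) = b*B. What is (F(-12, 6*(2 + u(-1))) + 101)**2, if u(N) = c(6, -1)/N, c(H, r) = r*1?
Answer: 13225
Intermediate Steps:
c(H, r) = r
u(N) = -1/N
F(b, B) = B*b
(F(-12, 6*(2 + u(-1))) + 101)**2 = ((6*(2 - 1/(-1)))*(-12) + 101)**2 = ((6*(2 - 1*(-1)))*(-12) + 101)**2 = ((6*(2 + 1))*(-12) + 101)**2 = ((6*3)*(-12) + 101)**2 = (18*(-12) + 101)**2 = (-216 + 101)**2 = (-115)**2 = 13225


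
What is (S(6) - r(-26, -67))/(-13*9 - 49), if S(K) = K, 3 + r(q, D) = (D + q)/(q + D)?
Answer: -4/83 ≈ -0.048193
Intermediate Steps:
r(q, D) = -2 (r(q, D) = -3 + (D + q)/(q + D) = -3 + (D + q)/(D + q) = -3 + 1 = -2)
(S(6) - r(-26, -67))/(-13*9 - 49) = (6 - 1*(-2))/(-13*9 - 49) = (6 + 2)/(-117 - 49) = 8/(-166) = 8*(-1/166) = -4/83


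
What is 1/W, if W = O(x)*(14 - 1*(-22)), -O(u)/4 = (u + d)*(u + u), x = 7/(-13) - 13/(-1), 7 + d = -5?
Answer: -169/279936 ≈ -0.00060371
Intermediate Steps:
d = -12 (d = -7 - 5 = -12)
x = 162/13 (x = 7*(-1/13) - 13*(-1) = -7/13 + 13 = 162/13 ≈ 12.462)
O(u) = -8*u*(-12 + u) (O(u) = -4*(u - 12)*(u + u) = -4*(-12 + u)*2*u = -8*u*(-12 + u))
W = -279936/169 (W = (8*(162/13)*(12 - 1*162/13))*(14 - 1*(-22)) = (8*(162/13)*(12 - 162/13))*(14 + 22) = (8*(162/13)*(-6/13))*36 = -7776/169*36 = -279936/169 ≈ -1656.4)
1/W = 1/(-279936/169) = -169/279936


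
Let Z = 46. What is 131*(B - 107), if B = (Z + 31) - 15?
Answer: -5895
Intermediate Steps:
B = 62 (B = (46 + 31) - 15 = 77 - 15 = 62)
131*(B - 107) = 131*(62 - 107) = 131*(-45) = -5895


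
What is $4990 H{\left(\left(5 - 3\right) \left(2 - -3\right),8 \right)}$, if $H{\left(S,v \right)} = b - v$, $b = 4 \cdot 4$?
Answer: $39920$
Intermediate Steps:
$b = 16$
$H{\left(S,v \right)} = 16 - v$
$4990 H{\left(\left(5 - 3\right) \left(2 - -3\right),8 \right)} = 4990 \left(16 - 8\right) = 4990 \cdot 8 = 39920$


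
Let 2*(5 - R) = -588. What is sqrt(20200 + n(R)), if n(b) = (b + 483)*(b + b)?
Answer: 6*sqrt(13551) ≈ 698.45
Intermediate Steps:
R = 299 (R = 5 - 1/2*(-588) = 5 + 294 = 299)
n(b) = 2*b*(483 + b) (n(b) = (483 + b)*(2*b) = 2*b*(483 + b))
sqrt(20200 + n(R)) = sqrt(20200 + 2*299*(483 + 299)) = sqrt(20200 + 2*299*782) = sqrt(20200 + 467636) = sqrt(487836) = 6*sqrt(13551)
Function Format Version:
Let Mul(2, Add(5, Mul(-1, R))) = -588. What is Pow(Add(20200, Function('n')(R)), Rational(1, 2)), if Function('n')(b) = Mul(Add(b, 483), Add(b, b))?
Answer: Mul(6, Pow(13551, Rational(1, 2))) ≈ 698.45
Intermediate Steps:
R = 299 (R = Add(5, Mul(Rational(-1, 2), -588)) = Add(5, 294) = 299)
Function('n')(b) = Mul(2, b, Add(483, b)) (Function('n')(b) = Mul(Add(483, b), Mul(2, b)) = Mul(2, b, Add(483, b)))
Pow(Add(20200, Function('n')(R)), Rational(1, 2)) = Pow(Add(20200, Mul(2, 299, Add(483, 299))), Rational(1, 2)) = Pow(Add(20200, Mul(2, 299, 782)), Rational(1, 2)) = Pow(Add(20200, 467636), Rational(1, 2)) = Pow(487836, Rational(1, 2)) = Mul(6, Pow(13551, Rational(1, 2)))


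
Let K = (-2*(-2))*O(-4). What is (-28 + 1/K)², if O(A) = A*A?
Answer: 3207681/4096 ≈ 783.13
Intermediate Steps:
O(A) = A²
K = 64 (K = -2*(-2)*(-4)² = 4*16 = 64)
(-28 + 1/K)² = (-28 + 1/64)² = (-1791/64)² = 3207681/4096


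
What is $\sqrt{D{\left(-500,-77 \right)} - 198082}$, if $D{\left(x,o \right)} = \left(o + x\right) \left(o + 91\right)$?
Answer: $4 i \sqrt{12885} \approx 454.05 i$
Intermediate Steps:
$D{\left(x,o \right)} = \left(91 + o\right) \left(o + x\right)$ ($D{\left(x,o \right)} = \left(o + x\right) \left(91 + o\right) = \left(91 + o\right) \left(o + x\right)$)
$\sqrt{D{\left(-500,-77 \right)} - 198082} = \sqrt{\left(\left(-77\right)^{2} + 91 \left(-77\right) + 91 \left(-500\right) - -38500\right) - 198082} = \sqrt{\left(5929 - 7007 - 45500 + 38500\right) - 198082} = \sqrt{-8078 - 198082} = \sqrt{-206160} = 4 i \sqrt{12885}$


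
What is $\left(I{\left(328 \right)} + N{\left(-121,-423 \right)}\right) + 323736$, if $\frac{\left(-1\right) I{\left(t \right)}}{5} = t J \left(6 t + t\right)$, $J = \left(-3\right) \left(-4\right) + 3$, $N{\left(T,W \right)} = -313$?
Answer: $-56158177$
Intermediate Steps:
$J = 15$ ($J = 12 + 3 = 15$)
$I{\left(t \right)} = - 525 t^{2}$ ($I{\left(t \right)} = - 5 t 15 \left(6 t + t\right) = - 5 \cdot 15 t 7 t = - 5 \cdot 105 t^{2} = - 525 t^{2}$)
$\left(I{\left(328 \right)} + N{\left(-121,-423 \right)}\right) + 323736 = \left(- 525 \cdot 328^{2} - 313\right) + 323736 = \left(\left(-525\right) 107584 - 313\right) + 323736 = \left(-56481600 - 313\right) + 323736 = -56481913 + 323736 = -56158177$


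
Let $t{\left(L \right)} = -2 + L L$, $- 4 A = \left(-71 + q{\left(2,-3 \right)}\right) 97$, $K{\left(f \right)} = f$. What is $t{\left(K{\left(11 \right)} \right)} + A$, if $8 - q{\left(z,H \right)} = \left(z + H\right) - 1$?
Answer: $\frac{6393}{4} \approx 1598.3$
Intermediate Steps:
$q{\left(z,H \right)} = 9 - H - z$ ($q{\left(z,H \right)} = 8 - \left(\left(z + H\right) - 1\right) = 8 - \left(\left(H + z\right) - 1\right) = 8 - \left(-1 + H + z\right) = 9 - H - z$)
$A = \frac{5917}{4}$ ($A = - \frac{\left(-71 - -10\right) 97}{4} = - \frac{\left(-71 + \left(9 + 3 - 2\right)\right) 97}{4} = - \frac{\left(-71 + 10\right) 97}{4} = - \frac{\left(-61\right) 97}{4} = \left(- \frac{1}{4}\right) \left(-5917\right) = \frac{5917}{4} \approx 1479.3$)
$t{\left(L \right)} = -2 + L^{2}$
$t{\left(K{\left(11 \right)} \right)} + A = \left(-2 + 11^{2}\right) + \frac{5917}{4} = \left(-2 + 121\right) + \frac{5917}{4} = 119 + \frac{5917}{4} = \frac{6393}{4}$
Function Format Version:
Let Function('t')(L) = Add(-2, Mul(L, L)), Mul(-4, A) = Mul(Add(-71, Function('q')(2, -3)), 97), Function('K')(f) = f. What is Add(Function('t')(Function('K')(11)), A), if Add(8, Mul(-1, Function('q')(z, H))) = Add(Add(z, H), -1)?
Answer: Rational(6393, 4) ≈ 1598.3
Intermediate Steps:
Function('q')(z, H) = Add(9, Mul(-1, H), Mul(-1, z)) (Function('q')(z, H) = Add(8, Mul(-1, Add(Add(z, H), -1))) = Add(8, Mul(-1, Add(Add(H, z), -1))) = Add(8, Mul(-1, Add(-1, H, z))) = Add(8, Add(1, Mul(-1, H), Mul(-1, z))) = Add(9, Mul(-1, H), Mul(-1, z)))
A = Rational(5917, 4) (A = Mul(Rational(-1, 4), Mul(Add(-71, Add(9, Mul(-1, -3), Mul(-1, 2))), 97)) = Mul(Rational(-1, 4), Mul(Add(-71, Add(9, 3, -2)), 97)) = Mul(Rational(-1, 4), Mul(Add(-71, 10), 97)) = Mul(Rational(-1, 4), Mul(-61, 97)) = Mul(Rational(-1, 4), -5917) = Rational(5917, 4) ≈ 1479.3)
Function('t')(L) = Add(-2, Pow(L, 2))
Add(Function('t')(Function('K')(11)), A) = Add(Add(-2, Pow(11, 2)), Rational(5917, 4)) = Add(Add(-2, 121), Rational(5917, 4)) = Add(119, Rational(5917, 4)) = Rational(6393, 4)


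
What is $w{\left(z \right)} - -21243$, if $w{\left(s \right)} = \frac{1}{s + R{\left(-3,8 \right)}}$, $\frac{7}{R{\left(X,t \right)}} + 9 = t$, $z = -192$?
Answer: $\frac{4227356}{199} \approx 21243.0$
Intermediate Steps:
$R{\left(X,t \right)} = \frac{7}{-9 + t}$
$w{\left(s \right)} = \frac{1}{-7 + s}$ ($w{\left(s \right)} = \frac{1}{s + \frac{7}{-9 + 8}} = \frac{1}{s + \frac{7}{-1}} = \frac{1}{s + 7 \left(-1\right)} = \frac{1}{s - 7} = \frac{1}{-7 + s}$)
$w{\left(z \right)} - -21243 = \frac{1}{-7 - 192} - -21243 = \frac{1}{-199} + 21243 = - \frac{1}{199} + 21243 = \frac{4227356}{199}$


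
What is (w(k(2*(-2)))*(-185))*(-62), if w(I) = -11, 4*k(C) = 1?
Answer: -126170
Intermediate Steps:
k(C) = 1/4 (k(C) = (1/4)*1 = 1/4)
(w(k(2*(-2)))*(-185))*(-62) = -11*(-185)*(-62) = 2035*(-62) = -126170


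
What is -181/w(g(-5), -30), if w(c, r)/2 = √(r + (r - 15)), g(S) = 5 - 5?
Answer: 181*I*√3/30 ≈ 10.45*I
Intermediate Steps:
g(S) = 0
w(c, r) = 2*√(-15 + 2*r) (w(c, r) = 2*√(r + (r - 15)) = 2*√(r + (-15 + r)) = 2*√(-15 + 2*r))
-181/w(g(-5), -30) = -181*1/(2*√(-15 + 2*(-30))) = -181*1/(2*√(-15 - 60)) = -181*(-I*√3/30) = -(-181)*I*√3/30 = 181*I*√3/30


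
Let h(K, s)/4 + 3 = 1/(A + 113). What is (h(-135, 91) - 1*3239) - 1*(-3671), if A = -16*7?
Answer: 424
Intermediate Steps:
A = -112
h(K, s) = -8 (h(K, s) = -12 + 4/(-112 + 113) = -12 + 4/1 = -12 + 4*1 = -12 + 4 = -8)
(h(-135, 91) - 1*3239) - 1*(-3671) = (-8 - 1*3239) - 1*(-3671) = (-8 - 3239) + 3671 = -3247 + 3671 = 424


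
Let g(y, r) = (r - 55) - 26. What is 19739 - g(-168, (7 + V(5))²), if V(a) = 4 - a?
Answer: 19784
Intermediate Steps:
g(y, r) = -81 + r (g(y, r) = (-55 + r) - 26 = -81 + r)
19739 - g(-168, (7 + V(5))²) = 19739 - (-81 + (7 + (4 - 1*5))²) = 19739 - (-81 + (7 + (4 - 5))²) = 19739 - (-81 + (7 - 1)²) = 19739 - (-81 + 6²) = 19739 - (-81 + 36) = 19739 - 1*(-45) = 19739 + 45 = 19784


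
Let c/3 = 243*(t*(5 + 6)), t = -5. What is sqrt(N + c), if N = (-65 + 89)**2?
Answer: 3*I*sqrt(4391) ≈ 198.79*I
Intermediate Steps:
N = 576 (N = 24**2 = 576)
c = -40095 (c = 3*(243*(-5*(5 + 6))) = 3*(243*(-5*11)) = 3*(243*(-55)) = 3*(-13365) = -40095)
sqrt(N + c) = sqrt(576 - 40095) = sqrt(-39519) = 3*I*sqrt(4391)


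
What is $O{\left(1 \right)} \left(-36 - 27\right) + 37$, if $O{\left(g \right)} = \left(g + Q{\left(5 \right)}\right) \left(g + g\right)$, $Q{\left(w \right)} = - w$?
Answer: $541$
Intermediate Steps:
$O{\left(g \right)} = 2 g \left(-5 + g\right)$ ($O{\left(g \right)} = \left(g - 5\right) \left(g + g\right) = \left(g - 5\right) 2 g = \left(-5 + g\right) 2 g = 2 g \left(-5 + g\right)$)
$O{\left(1 \right)} \left(-36 - 27\right) + 37 = 2 \cdot 1 \left(-5 + 1\right) \left(-36 - 27\right) + 37 = 2 \cdot 1 \left(-4\right) \left(-63\right) + 37 = \left(-8\right) \left(-63\right) + 37 = 504 + 37 = 541$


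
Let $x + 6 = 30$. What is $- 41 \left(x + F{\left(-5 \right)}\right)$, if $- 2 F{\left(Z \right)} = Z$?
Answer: $- \frac{2173}{2} \approx -1086.5$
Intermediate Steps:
$x = 24$ ($x = -6 + 30 = 24$)
$F{\left(Z \right)} = - \frac{Z}{2}$
$- 41 \left(x + F{\left(-5 \right)}\right) = - 41 \left(24 - - \frac{5}{2}\right) = - 41 \left(24 + \frac{5}{2}\right) = \left(-41\right) \frac{53}{2} = - \frac{2173}{2}$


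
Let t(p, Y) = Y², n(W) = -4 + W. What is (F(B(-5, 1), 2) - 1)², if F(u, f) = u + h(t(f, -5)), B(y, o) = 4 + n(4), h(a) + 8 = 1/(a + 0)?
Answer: 15376/625 ≈ 24.602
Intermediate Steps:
h(a) = -8 + 1/a (h(a) = -8 + 1/(a + 0) = -8 + 1/a)
B(y, o) = 4 (B(y, o) = 4 + (-4 + 4) = 4 + 0 = 4)
F(u, f) = -199/25 + u (F(u, f) = u + (-8 + 1/((-5)²)) = u + (-8 + 1/25) = u - 199/25 = -199/25 + u)
(F(B(-5, 1), 2) - 1)² = ((-199/25 + 4) - 1)² = (-99/25 - 1)² = (-124/25)² = 15376/625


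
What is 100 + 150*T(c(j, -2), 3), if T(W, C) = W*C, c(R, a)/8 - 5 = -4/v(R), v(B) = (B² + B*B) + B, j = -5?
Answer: 17780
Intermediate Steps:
v(B) = B + 2*B² (v(B) = (B² + B²) + B = 2*B² + B = B + 2*B²)
c(R, a) = 40 - 32/(R*(1 + 2*R)) (c(R, a) = 40 + 8*(-4*1/(R*(1 + 2*R))) = 40 + 8*(-4/(R*(1 + 2*R))) = 40 - 32/(R*(1 + 2*R)))
T(W, C) = C*W
100 + 150*T(c(j, -2), 3) = 100 + 150*(3*(40 - 32/(-5*(1 + 2*(-5))))) = 100 + 150*(3*(40 - 32*(-⅕)/(1 - 10))) = 100 + 150*(3*(40 - 32*(-⅕)/(-9))) = 100 + 150*(3*(40 - 32*(-⅕)*(-⅑))) = 100 + 150*(3*(40 - 32/45)) = 100 + 150*(3*(1768/45)) = 100 + 150*(1768/15) = 100 + 17680 = 17780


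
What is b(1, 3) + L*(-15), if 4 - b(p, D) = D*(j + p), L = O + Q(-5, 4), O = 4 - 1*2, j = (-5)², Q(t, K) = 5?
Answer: -179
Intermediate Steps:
j = 25
O = 2 (O = 4 - 2 = 2)
L = 7 (L = 2 + 5 = 7)
b(p, D) = 4 - D*(25 + p)
b(1, 3) + L*(-15) = (4 - 25*3 - 1*3*1) + 7*(-15) = (4 - 75 - 3) - 105 = -74 - 105 = -179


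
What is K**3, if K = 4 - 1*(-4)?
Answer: 512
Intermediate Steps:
K = 8 (K = 4 + 4 = 8)
K**3 = 8**3 = 512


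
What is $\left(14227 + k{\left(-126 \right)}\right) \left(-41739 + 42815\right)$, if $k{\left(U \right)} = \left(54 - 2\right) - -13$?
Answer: $15378192$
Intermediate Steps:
$k{\left(U \right)} = 65$ ($k{\left(U \right)} = 52 + 13 = 65$)
$\left(14227 + k{\left(-126 \right)}\right) \left(-41739 + 42815\right) = \left(14227 + 65\right) \left(-41739 + 42815\right) = 14292 \cdot 1076 = 15378192$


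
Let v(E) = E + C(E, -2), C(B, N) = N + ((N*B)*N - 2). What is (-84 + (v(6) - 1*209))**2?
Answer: 71289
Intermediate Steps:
C(B, N) = -2 + N + B*N**2 (C(B, N) = N + ((B*N)*N - 2) = N + (B*N**2 - 2) = N + (-2 + B*N**2) = -2 + N + B*N**2)
v(E) = -4 + 5*E (v(E) = E + (-2 - 2 + E*(-2)**2) = E + (-2 - 2 + E*4) = E + (-2 - 2 + 4*E) = E + (-4 + 4*E) = -4 + 5*E)
(-84 + (v(6) - 1*209))**2 = (-84 + ((-4 + 5*6) - 1*209))**2 = (-84 + ((-4 + 30) - 209))**2 = (-84 + (26 - 209))**2 = (-84 - 183)**2 = (-267)**2 = 71289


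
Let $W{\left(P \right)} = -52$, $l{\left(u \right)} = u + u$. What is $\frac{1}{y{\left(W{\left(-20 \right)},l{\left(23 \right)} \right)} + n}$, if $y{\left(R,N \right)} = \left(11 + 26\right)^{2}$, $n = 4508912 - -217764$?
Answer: $\frac{1}{4728045} \approx 2.115 \cdot 10^{-7}$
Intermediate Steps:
$l{\left(u \right)} = 2 u$
$n = 4726676$ ($n = 4508912 + 217764 = 4726676$)
$y{\left(R,N \right)} = 1369$ ($y{\left(R,N \right)} = 37^{2} = 1369$)
$\frac{1}{y{\left(W{\left(-20 \right)},l{\left(23 \right)} \right)} + n} = \frac{1}{1369 + 4726676} = \frac{1}{4728045}$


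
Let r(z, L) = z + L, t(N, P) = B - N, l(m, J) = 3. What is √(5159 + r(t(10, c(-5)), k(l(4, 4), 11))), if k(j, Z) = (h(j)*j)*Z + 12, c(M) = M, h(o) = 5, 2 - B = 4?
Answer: 22*√11 ≈ 72.966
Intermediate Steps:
B = -2 (B = 2 - 1*4 = 2 - 4 = -2)
t(N, P) = -2 - N
k(j, Z) = 12 + 5*Z*j (k(j, Z) = (5*j)*Z + 12 = 5*Z*j + 12 = 12 + 5*Z*j)
r(z, L) = L + z
√(5159 + r(t(10, c(-5)), k(l(4, 4), 11))) = √(5159 + ((12 + 5*11*3) + (-2 - 1*10))) = √(5159 + ((12 + 165) + (-2 - 10))) = √(5159 + (177 - 12)) = √(5159 + 165) = √5324 = 22*√11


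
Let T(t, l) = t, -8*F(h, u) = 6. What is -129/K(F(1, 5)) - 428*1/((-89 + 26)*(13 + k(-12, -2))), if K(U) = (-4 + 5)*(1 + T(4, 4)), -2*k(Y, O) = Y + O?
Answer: -1604/63 ≈ -25.460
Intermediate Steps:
F(h, u) = -¾ (F(h, u) = -⅛*6 = -¾)
k(Y, O) = -O/2 - Y/2 (k(Y, O) = -(Y + O)/2 = -(O + Y)/2 = -O/2 - Y/2)
K(U) = 5 (K(U) = (-4 + 5)*(1 + 4) = 1*5 = 5)
-129/K(F(1, 5)) - 428*1/((-89 + 26)*(13 + k(-12, -2))) = -129/5 - 428*1/((-89 + 26)*(13 + (-½*(-2) - ½*(-12)))) = -129*⅕ - 428*(-1/(63*(13 + (1 + 6)))) = -129/5 - 428*(-1/(63*(13 + 7))) = -129/5 - 428/(20*(-63)) = -129/5 - 428/(-1260) = -129/5 - 428*(-1/1260) = -129/5 + 107/315 = -1604/63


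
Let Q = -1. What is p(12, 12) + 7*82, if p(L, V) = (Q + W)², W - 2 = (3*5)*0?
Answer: 575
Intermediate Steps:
W = 2 (W = 2 + (3*5)*0 = 2 + 15*0 = 2 + 0 = 2)
p(L, V) = 1 (p(L, V) = (-1 + 2)² = 1² = 1)
p(12, 12) + 7*82 = 1 + 7*82 = 1 + 574 = 575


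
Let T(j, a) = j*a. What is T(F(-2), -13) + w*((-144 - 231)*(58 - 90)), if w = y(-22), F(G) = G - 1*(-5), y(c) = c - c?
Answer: -39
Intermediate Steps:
y(c) = 0
F(G) = 5 + G (F(G) = G + 5 = 5 + G)
T(j, a) = a*j
w = 0
T(F(-2), -13) + w*((-144 - 231)*(58 - 90)) = -13*(5 - 2) + 0*((-144 - 231)*(58 - 90)) = -13*3 + 0*(-375*(-32)) = -39 + 0*12000 = -39 + 0 = -39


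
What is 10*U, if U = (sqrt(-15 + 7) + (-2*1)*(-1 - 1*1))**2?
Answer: 80 + 160*I*sqrt(2) ≈ 80.0 + 226.27*I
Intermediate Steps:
U = (4 + 2*I*sqrt(2))**2 (U = (sqrt(-8) - 2*(-1 - 1))**2 = (2*I*sqrt(2) - 2*(-2))**2 = (2*I*sqrt(2) + 4)**2 = (4 + 2*I*sqrt(2))**2 ≈ 8.0 + 22.627*I)
10*U = 10*(8 + 16*I*sqrt(2)) = 80 + 160*I*sqrt(2)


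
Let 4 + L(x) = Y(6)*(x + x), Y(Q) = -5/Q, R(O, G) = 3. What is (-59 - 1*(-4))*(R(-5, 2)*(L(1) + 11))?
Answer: -880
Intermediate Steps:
L(x) = -4 - 5*x/3 (L(x) = -4 + (-5/6)*(x + x) = -4 + (-5*1/6)*(2*x) = -4 - 5*x/3)
(-59 - 1*(-4))*(R(-5, 2)*(L(1) + 11)) = (-59 - 1*(-4))*(3*((-4 - 5/3*1) + 11)) = (-59 + 4)*(3*((-4 - 5/3) + 11)) = -165*(-17/3 + 11) = -165*16/3 = -55*16 = -880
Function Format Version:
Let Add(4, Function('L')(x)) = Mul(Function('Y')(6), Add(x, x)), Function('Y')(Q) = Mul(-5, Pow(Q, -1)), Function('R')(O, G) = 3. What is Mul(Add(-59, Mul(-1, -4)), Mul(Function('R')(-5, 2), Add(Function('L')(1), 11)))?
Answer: -880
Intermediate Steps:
Function('L')(x) = Add(-4, Mul(Rational(-5, 3), x)) (Function('L')(x) = Add(-4, Mul(Mul(-5, Pow(6, -1)), Add(x, x))) = Add(-4, Mul(Mul(-5, Rational(1, 6)), Mul(2, x))) = Add(-4, Mul(Rational(-5, 6), Mul(2, x))) = Add(-4, Mul(Rational(-5, 3), x)))
Mul(Add(-59, Mul(-1, -4)), Mul(Function('R')(-5, 2), Add(Function('L')(1), 11))) = Mul(Add(-59, Mul(-1, -4)), Mul(3, Add(Add(-4, Mul(Rational(-5, 3), 1)), 11))) = Mul(Add(-59, 4), Mul(3, Add(Add(-4, Rational(-5, 3)), 11))) = Mul(-55, Mul(3, Add(Rational(-17, 3), 11))) = Mul(-55, Mul(3, Rational(16, 3))) = Mul(-55, 16) = -880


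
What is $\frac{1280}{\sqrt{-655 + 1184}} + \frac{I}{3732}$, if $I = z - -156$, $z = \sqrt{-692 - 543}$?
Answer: $\frac{398379}{7153} + \frac{i \sqrt{1235}}{3732} \approx 55.694 + 0.0094166 i$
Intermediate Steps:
$z = i \sqrt{1235}$ ($z = \sqrt{-1235} = i \sqrt{1235} \approx 35.143 i$)
$I = 156 + i \sqrt{1235}$ ($I = i \sqrt{1235} - -156 = i \sqrt{1235} + 156 = 156 + i \sqrt{1235} \approx 156.0 + 35.143 i$)
$\frac{1280}{\sqrt{-655 + 1184}} + \frac{I}{3732} = \frac{1280}{\sqrt{-655 + 1184}} + \frac{156 + i \sqrt{1235}}{3732} = \frac{1280}{\sqrt{529}} + \left(156 + i \sqrt{1235}\right) \frac{1}{3732} = \frac{1280}{23} + \left(\frac{13}{311} + \frac{i \sqrt{1235}}{3732}\right) = \frac{398379}{7153} + \frac{i \sqrt{1235}}{3732}$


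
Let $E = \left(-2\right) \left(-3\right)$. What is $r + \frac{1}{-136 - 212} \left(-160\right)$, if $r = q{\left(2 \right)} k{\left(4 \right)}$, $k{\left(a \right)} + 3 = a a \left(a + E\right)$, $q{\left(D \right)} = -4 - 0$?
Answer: $- \frac{54596}{87} \approx -627.54$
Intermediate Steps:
$E = 6$
$q{\left(D \right)} = -4$ ($q{\left(D \right)} = -4 + 0 = -4$)
$k{\left(a \right)} = -3 + a^{2} \left(6 + a\right)$ ($k{\left(a \right)} = -3 + a a \left(a + 6\right) = -3 + a^{2} \left(6 + a\right)$)
$r = -628$ ($r = - 4 \left(-3 + 4^{3} + 6 \cdot 4^{2}\right) = - 4 \left(-3 + 64 + 6 \cdot 16\right) = - 4 \left(-3 + 64 + 96\right) = \left(-4\right) 157 = -628$)
$r + \frac{1}{-136 - 212} \left(-160\right) = -628 + \frac{1}{-136 - 212} \left(-160\right) = -628 + \frac{1}{-348} \left(-160\right) = -628 - - \frac{40}{87} = -628 + \frac{40}{87} = - \frac{54596}{87}$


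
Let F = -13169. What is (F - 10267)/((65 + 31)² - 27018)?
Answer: 1302/989 ≈ 1.3165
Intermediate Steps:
(F - 10267)/((65 + 31)² - 27018) = (-13169 - 10267)/((65 + 31)² - 27018) = -23436/(96² - 27018) = -23436/(9216 - 27018) = -23436/(-17802) = -23436*(-1/17802) = 1302/989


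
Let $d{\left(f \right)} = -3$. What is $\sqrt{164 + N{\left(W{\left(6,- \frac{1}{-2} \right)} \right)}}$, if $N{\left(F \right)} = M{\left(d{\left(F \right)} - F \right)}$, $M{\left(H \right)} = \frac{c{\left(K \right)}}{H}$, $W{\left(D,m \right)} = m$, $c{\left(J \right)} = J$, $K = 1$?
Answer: $\frac{\sqrt{8022}}{7} \approx 12.795$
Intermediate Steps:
$M{\left(H \right)} = \frac{1}{H}$ ($M{\left(H \right)} = 1 \frac{1}{H} = \frac{1}{H}$)
$N{\left(F \right)} = \frac{1}{-3 - F}$
$\sqrt{164 + N{\left(W{\left(6,- \frac{1}{-2} \right)} \right)}} = \sqrt{164 - \frac{1}{3 - \frac{1}{-2}}} = \sqrt{164 - \frac{1}{3 - - \frac{1}{2}}} = \sqrt{164 - \frac{1}{3 + \frac{1}{2}}} = \sqrt{164 - \frac{1}{\frac{7}{2}}} = \sqrt{164 - \frac{2}{7}} = \sqrt{\frac{1146}{7}} = \frac{\sqrt{8022}}{7}$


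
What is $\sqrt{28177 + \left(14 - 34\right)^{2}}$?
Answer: $41 \sqrt{17} \approx 169.05$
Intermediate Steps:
$\sqrt{28177 + \left(14 - 34\right)^{2}} = \sqrt{28177 + \left(-20\right)^{2}} = \sqrt{28177 + 400} = \sqrt{28577} = 41 \sqrt{17}$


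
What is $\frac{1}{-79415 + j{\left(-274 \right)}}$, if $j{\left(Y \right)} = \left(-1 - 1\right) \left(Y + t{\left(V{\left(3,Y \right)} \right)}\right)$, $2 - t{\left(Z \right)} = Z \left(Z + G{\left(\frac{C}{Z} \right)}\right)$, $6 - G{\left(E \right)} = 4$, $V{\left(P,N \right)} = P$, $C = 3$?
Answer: $- \frac{1}{78841} \approx -1.2684 \cdot 10^{-5}$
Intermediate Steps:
$G{\left(E \right)} = 2$ ($G{\left(E \right)} = 6 - 4 = 2$)
$t{\left(Z \right)} = 2 - Z \left(2 + Z\right)$ ($t{\left(Z \right)} = 2 - Z \left(Z + 2\right) = 2 - Z \left(2 + Z\right)$)
$j{\left(Y \right)} = 26 - 2 Y$ ($j{\left(Y \right)} = \left(-1 - 1\right) \left(Y - 13\right) = - 2 \left(Y - 13\right) = - 2 \left(-13 + Y\right) = 26 - 2 Y$)
$\frac{1}{-79415 + j{\left(-274 \right)}} = \frac{1}{-79415 + \left(26 - -548\right)} = \frac{1}{-79415 + \left(26 + 548\right)} = \frac{1}{-79415 + 574} = \frac{1}{-78841} = - \frac{1}{78841}$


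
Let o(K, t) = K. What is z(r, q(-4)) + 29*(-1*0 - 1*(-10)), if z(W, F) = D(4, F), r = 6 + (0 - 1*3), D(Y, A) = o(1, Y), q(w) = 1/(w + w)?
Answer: 291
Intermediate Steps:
q(w) = 1/(2*w)
D(Y, A) = 1
r = 3 (r = 6 + (0 - 3) = 6 - 3 = 3)
z(W, F) = 1
z(r, q(-4)) + 29*(-1*0 - 1*(-10)) = 1 + 29*(-1*0 - 1*(-10)) = 1 + 29*(0 + 10) = 1 + 29*10 = 1 + 290 = 291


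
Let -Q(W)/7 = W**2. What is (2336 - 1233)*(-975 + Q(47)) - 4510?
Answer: -18135624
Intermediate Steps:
Q(W) = -7*W**2
(2336 - 1233)*(-975 + Q(47)) - 4510 = (2336 - 1233)*(-975 - 7*47**2) - 4510 = 1103*(-975 - 7*2209) - 4510 = 1103*(-975 - 15463) - 4510 = 1103*(-16438) - 4510 = -18131114 - 4510 = -18135624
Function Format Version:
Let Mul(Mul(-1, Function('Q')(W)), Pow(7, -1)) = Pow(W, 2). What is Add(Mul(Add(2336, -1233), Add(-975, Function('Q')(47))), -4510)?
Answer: -18135624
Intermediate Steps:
Function('Q')(W) = Mul(-7, Pow(W, 2))
Add(Mul(Add(2336, -1233), Add(-975, Function('Q')(47))), -4510) = Add(Mul(Add(2336, -1233), Add(-975, Mul(-7, Pow(47, 2)))), -4510) = Add(Mul(1103, Add(-975, Mul(-7, 2209))), -4510) = Add(Mul(1103, Add(-975, -15463)), -4510) = Add(Mul(1103, -16438), -4510) = Add(-18131114, -4510) = -18135624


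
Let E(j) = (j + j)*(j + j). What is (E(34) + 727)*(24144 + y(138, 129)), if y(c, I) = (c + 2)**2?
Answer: 234074144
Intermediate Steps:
y(c, I) = (2 + c)**2
E(j) = 4*j**2 (E(j) = (2*j)*(2*j) = 4*j**2)
(E(34) + 727)*(24144 + y(138, 129)) = (4*34**2 + 727)*(24144 + (2 + 138)**2) = (4*1156 + 727)*(24144 + 140**2) = (4624 + 727)*(24144 + 19600) = 5351*43744 = 234074144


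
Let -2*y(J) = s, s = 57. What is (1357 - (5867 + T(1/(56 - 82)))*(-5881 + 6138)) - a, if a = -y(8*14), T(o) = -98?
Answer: -2962609/2 ≈ -1.4813e+6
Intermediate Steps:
y(J) = -57/2 (y(J) = -½*57 = -57/2)
a = 57/2 (a = -1*(-57/2) = 57/2 ≈ 28.500)
(1357 - (5867 + T(1/(56 - 82)))*(-5881 + 6138)) - a = (1357 - (5867 - 98)*(-5881 + 6138)) - 1*57/2 = (1357 - 5769*257) - 57/2 = (1357 - 1*1482633) - 57/2 = (1357 - 1482633) - 57/2 = -1481276 - 57/2 = -2962609/2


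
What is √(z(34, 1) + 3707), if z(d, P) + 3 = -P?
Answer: 23*√7 ≈ 60.852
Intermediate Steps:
z(d, P) = -3 - P
√(z(34, 1) + 3707) = √((-3 - 1*1) + 3707) = √((-3 - 1) + 3707) = √(-4 + 3707) = √3703 = 23*√7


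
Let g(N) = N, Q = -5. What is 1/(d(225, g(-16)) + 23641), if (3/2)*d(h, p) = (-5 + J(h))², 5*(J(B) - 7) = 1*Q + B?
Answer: 3/75155 ≈ 3.9917e-5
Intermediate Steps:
J(B) = 6 + B/5 (J(B) = 7 + (1*(-5) + B)/5 = 7 + (-5 + B)/5 = 7 + (-1 + B/5) = 6 + B/5)
d(h, p) = 2*(1 + h/5)²/3 (d(h, p) = 2*(-5 + (6 + h/5))²/3 = 2*(1 + h/5)²/3)
1/(d(225, g(-16)) + 23641) = 1/(2*(5 + 225)²/75 + 23641) = 1/((2/75)*230² + 23641) = 1/((2/75)*52900 + 23641) = 1/(4232/3 + 23641) = 1/(75155/3) = 3/75155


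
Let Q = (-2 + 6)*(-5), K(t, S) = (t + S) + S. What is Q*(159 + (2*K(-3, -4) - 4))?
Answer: -2660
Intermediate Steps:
K(t, S) = t + 2*S (K(t, S) = (S + t) + S = t + 2*S)
Q = -20 (Q = 4*(-5) = -20)
Q*(159 + (2*K(-3, -4) - 4)) = -20*(159 + (2*(-3 + 2*(-4)) - 4)) = -20*(159 + (2*(-3 - 8) - 4)) = -20*(159 + (2*(-11) - 4)) = -20*(159 + (-22 - 4)) = -20*(159 - 26) = -20*133 = -2660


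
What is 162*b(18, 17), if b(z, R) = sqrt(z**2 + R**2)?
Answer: 162*sqrt(613) ≈ 4010.9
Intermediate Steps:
b(z, R) = sqrt(R**2 + z**2)
162*b(18, 17) = 162*sqrt(17**2 + 18**2) = 162*sqrt(289 + 324) = 162*sqrt(613)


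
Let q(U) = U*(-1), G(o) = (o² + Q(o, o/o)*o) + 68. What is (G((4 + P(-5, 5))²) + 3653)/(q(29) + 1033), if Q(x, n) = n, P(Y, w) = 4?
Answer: 7881/1004 ≈ 7.8496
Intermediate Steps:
G(o) = 68 + o + o² (G(o) = (o² + (o/o)*o) + 68 = (o² + 1*o) + 68 = (o² + o) + 68 = (o + o²) + 68 = 68 + o + o²)
q(U) = -U
(G((4 + P(-5, 5))²) + 3653)/(q(29) + 1033) = ((68 + (4 + 4)² + ((4 + 4)²)²) + 3653)/(-1*29 + 1033) = ((68 + 8² + (8²)²) + 3653)/(-29 + 1033) = ((68 + 64 + 64²) + 3653)/1004 = ((68 + 64 + 4096) + 3653)*(1/1004) = (4228 + 3653)*(1/1004) = 7881*(1/1004) = 7881/1004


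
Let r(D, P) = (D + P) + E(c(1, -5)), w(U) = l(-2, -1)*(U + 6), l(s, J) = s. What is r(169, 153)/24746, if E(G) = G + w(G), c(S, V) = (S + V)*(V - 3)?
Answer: 139/12373 ≈ 0.011234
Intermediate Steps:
c(S, V) = (-3 + V)*(S + V) (c(S, V) = (S + V)*(-3 + V) = (-3 + V)*(S + V))
w(U) = -12 - 2*U (w(U) = -2*(U + 6) = -2*(6 + U) = -12 - 2*U)
E(G) = -12 - G (E(G) = G + (-12 - 2*G) = -12 - G)
r(D, P) = -44 + D + P (r(D, P) = (D + P) + (-12 - ((-5)**2 - 3*1 - 3*(-5) + 1*(-5))) = (D + P) + (-12 - (25 - 3 + 15 - 5)) = (D + P) + (-12 - 1*32) = (D + P) + (-12 - 32) = (D + P) - 44 = -44 + D + P)
r(169, 153)/24746 = (-44 + 169 + 153)/24746 = 278*(1/24746) = 139/12373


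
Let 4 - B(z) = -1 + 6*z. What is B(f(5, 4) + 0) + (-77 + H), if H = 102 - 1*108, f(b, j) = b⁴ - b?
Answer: -3798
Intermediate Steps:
H = -6 (H = 102 - 108 = -6)
B(z) = 5 - 6*z (B(z) = 4 - (-1 + 6*z) = 4 + (1 - 6*z) = 5 - 6*z)
B(f(5, 4) + 0) + (-77 + H) = (5 - 6*((5⁴ - 1*5) + 0)) + (-77 - 6) = (5 - 6*((625 - 5) + 0)) - 83 = (5 - 6*(620 + 0)) - 83 = (5 - 6*620) - 83 = (5 - 3720) - 83 = -3715 - 83 = -3798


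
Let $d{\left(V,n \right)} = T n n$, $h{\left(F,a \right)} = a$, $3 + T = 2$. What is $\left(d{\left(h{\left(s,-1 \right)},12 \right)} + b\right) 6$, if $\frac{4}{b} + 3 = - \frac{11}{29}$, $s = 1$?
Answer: $- \frac{42684}{49} \approx -871.1$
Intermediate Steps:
$T = -1$ ($T = -3 + 2 = -1$)
$b = - \frac{58}{49}$ ($b = \frac{4}{-3 - \frac{11}{29}} = \frac{4}{- \frac{98}{29}} = 4 \left(- \frac{29}{98}\right) = - \frac{58}{49} \approx -1.1837$)
$d{\left(V,n \right)} = - n^{2}$ ($d{\left(V,n \right)} = - n n = - n^{2}$)
$\left(d{\left(h{\left(s,-1 \right)},12 \right)} + b\right) 6 = \left(- 12^{2} - \frac{58}{49}\right) 6 = \left(\left(-1\right) 144 - \frac{58}{49}\right) 6 = \left(-144 - \frac{58}{49}\right) 6 = \left(- \frac{7114}{49}\right) 6 = - \frac{42684}{49}$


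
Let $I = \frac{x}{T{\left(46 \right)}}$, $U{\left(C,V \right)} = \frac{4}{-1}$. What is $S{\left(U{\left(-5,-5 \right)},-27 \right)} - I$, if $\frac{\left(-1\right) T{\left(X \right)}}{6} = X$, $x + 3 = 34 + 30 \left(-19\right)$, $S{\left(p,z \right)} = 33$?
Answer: $\frac{8569}{276} \approx 31.047$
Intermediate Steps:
$U{\left(C,V \right)} = -4$ ($U{\left(C,V \right)} = 4 \left(-1\right) = -4$)
$x = -539$ ($x = -3 + \left(34 + 30 \left(-19\right)\right) = -3 + \left(34 - 570\right) = -3 - 536 = -539$)
$T{\left(X \right)} = - 6 X$
$I = \frac{539}{276}$ ($I = - \frac{539}{\left(-6\right) 46} = - \frac{539}{-276} = \left(-539\right) \left(- \frac{1}{276}\right) = \frac{539}{276} \approx 1.9529$)
$S{\left(U{\left(-5,-5 \right)},-27 \right)} - I = 33 - \frac{539}{276} = \frac{8569}{276}$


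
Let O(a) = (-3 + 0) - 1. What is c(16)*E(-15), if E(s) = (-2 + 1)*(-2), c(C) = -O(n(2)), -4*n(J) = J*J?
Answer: 8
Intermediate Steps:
n(J) = -J**2/4 (n(J) = -J*J/4 = -J**2/4)
O(a) = -4 (O(a) = -3 - 1 = -4)
c(C) = 4 (c(C) = -1*(-4) = 4)
E(s) = 2 (E(s) = -1*(-2) = 2)
c(16)*E(-15) = 4*2 = 8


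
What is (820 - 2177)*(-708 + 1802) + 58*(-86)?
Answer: -1489546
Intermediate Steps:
(820 - 2177)*(-708 + 1802) + 58*(-86) = -1357*1094 - 4988 = -1484558 - 4988 = -1489546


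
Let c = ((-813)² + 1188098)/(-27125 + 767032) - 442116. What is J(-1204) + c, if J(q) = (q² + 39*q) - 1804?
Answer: 709380286247/739907 ≈ 9.5874e+5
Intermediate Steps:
J(q) = -1804 + q² + 39*q
c = -327122874145/739907 (c = (660969 + 1188098)/739907 - 442116 = 1849067*(1/739907) - 442116 = 1849067/739907 - 442116 = -327122874145/739907 ≈ -4.4211e+5)
J(-1204) + c = (-1804 + (-1204)² + 39*(-1204)) - 327122874145/739907 = (-1804 + 1449616 - 46956) - 327122874145/739907 = 1400856 - 327122874145/739907 = 709380286247/739907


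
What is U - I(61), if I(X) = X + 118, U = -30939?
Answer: -31118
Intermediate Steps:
I(X) = 118 + X
U - I(61) = -30939 - (118 + 61) = -30939 - 1*179 = -30939 - 179 = -31118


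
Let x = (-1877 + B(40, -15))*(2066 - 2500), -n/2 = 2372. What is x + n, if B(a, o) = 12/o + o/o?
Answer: 4048936/5 ≈ 8.0979e+5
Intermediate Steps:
B(a, o) = 1 + 12/o (B(a, o) = 12/o + 1 = 1 + 12/o)
n = -4744 (n = -2*2372 = -4744)
x = 4072656/5 (x = (-1877 + (12 - 15)/(-15))*(2066 - 2500) = (-1877 - 1/15*(-3))*(-434) = (-1877 + 1/5)*(-434) = -9384/5*(-434) = 4072656/5 ≈ 8.1453e+5)
x + n = 4072656/5 - 4744 = 4048936/5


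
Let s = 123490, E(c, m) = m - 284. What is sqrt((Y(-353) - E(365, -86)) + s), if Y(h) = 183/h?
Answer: sqrt(15434006141)/353 ≈ 351.94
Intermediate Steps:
E(c, m) = -284 + m
sqrt((Y(-353) - E(365, -86)) + s) = sqrt((183/(-353) - (-284 - 86)) + 123490) = sqrt((183*(-1/353) - 1*(-370)) + 123490) = sqrt((-183/353 + 370) + 123490) = sqrt(130427/353 + 123490) = sqrt(43722397/353) = sqrt(15434006141)/353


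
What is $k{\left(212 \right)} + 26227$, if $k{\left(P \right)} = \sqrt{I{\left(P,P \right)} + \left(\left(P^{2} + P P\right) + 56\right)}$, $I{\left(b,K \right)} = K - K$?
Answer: $26227 + 2 \sqrt{22486} \approx 26527.0$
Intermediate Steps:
$I{\left(b,K \right)} = 0$
$k{\left(P \right)} = \sqrt{56 + 2 P^{2}}$ ($k{\left(P \right)} = \sqrt{0 + \left(\left(P^{2} + P P\right) + 56\right)} = \sqrt{0 + \left(\left(P^{2} + P^{2}\right) + 56\right)} = \sqrt{0 + \left(2 P^{2} + 56\right)} = \sqrt{0 + \left(56 + 2 P^{2}\right)} = \sqrt{56 + 2 P^{2}}$)
$k{\left(212 \right)} + 26227 = \sqrt{56 + 2 \cdot 212^{2}} + 26227 = \sqrt{56 + 2 \cdot 44944} + 26227 = \sqrt{56 + 89888} + 26227 = \sqrt{89944} + 26227 = 2 \sqrt{22486} + 26227 = 26227 + 2 \sqrt{22486}$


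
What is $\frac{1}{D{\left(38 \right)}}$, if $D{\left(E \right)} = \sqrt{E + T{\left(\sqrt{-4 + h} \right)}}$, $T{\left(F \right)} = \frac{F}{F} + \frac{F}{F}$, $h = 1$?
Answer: $\frac{\sqrt{10}}{20} \approx 0.15811$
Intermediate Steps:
$T{\left(F \right)} = 2$ ($T{\left(F \right)} = 1 + 1 = 2$)
$D{\left(E \right)} = \sqrt{2 + E}$ ($D{\left(E \right)} = \sqrt{E + 2} = \sqrt{2 + E}$)
$\frac{1}{D{\left(38 \right)}} = \frac{1}{\sqrt{2 + 38}} = \frac{1}{\sqrt{40}} = \frac{1}{2 \sqrt{10}} = \frac{\sqrt{10}}{20}$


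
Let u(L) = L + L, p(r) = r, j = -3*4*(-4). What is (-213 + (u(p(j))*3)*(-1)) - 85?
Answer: -586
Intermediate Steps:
j = 48 (j = -12*(-4) = 48)
u(L) = 2*L
(-213 + (u(p(j))*3)*(-1)) - 85 = (-213 + ((2*48)*3)*(-1)) - 85 = (-213 + (96*3)*(-1)) - 85 = (-213 + 288*(-1)) - 85 = (-213 - 288) - 85 = -501 - 85 = -586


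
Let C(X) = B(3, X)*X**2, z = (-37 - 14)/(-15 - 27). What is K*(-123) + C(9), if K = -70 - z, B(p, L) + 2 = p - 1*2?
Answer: 121497/14 ≈ 8678.4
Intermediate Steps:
z = 17/14 (z = -51/(-42) = -51*(-1/42) = 17/14 ≈ 1.2143)
B(p, L) = -4 + p (B(p, L) = -2 + (p - 1*2) = -2 + (p - 2) = -2 + (-2 + p) = -4 + p)
K = -997/14 (K = -70 - 1*17/14 = -70 - 17/14 = -997/14 ≈ -71.214)
C(X) = -X**2 (C(X) = (-4 + 3)*X**2 = -X**2)
K*(-123) + C(9) = -997/14*(-123) - 1*9**2 = 122631/14 - 1*81 = 122631/14 - 81 = 121497/14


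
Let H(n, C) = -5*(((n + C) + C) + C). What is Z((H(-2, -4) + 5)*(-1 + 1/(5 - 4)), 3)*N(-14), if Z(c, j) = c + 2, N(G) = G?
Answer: -28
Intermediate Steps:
H(n, C) = -15*C - 5*n (H(n, C) = -5*(((C + n) + C) + C) = -5*((n + 2*C) + C) = -5*(n + 3*C) = -15*C - 5*n)
Z(c, j) = 2 + c
Z((H(-2, -4) + 5)*(-1 + 1/(5 - 4)), 3)*N(-14) = (2 + ((-15*(-4) - 5*(-2)) + 5)*(-1 + 1/(5 - 4)))*(-14) = (2 + ((60 + 10) + 5)*(-1 + 1/1))*(-14) = (2 + (70 + 5)*(-1 + 1))*(-14) = (2 + 75*0)*(-14) = (2 + 0)*(-14) = 2*(-14) = -28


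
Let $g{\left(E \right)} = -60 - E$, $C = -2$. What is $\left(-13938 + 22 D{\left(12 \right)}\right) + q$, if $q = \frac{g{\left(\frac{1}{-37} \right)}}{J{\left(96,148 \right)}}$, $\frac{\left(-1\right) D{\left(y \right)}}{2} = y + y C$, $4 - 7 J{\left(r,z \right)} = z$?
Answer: $- \frac{71432947}{5328} \approx -13407.0$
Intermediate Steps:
$J{\left(r,z \right)} = \frac{4}{7} - \frac{z}{7}$
$D{\left(y \right)} = 2 y$ ($D{\left(y \right)} = - 2 \left(y + y \left(-2\right)\right) = - 2 \left(y - 2 y\right) = - 2 \left(- y\right) = 2 y$)
$q = \frac{15533}{5328}$ ($q = \frac{-60 - \frac{1}{-37}}{\frac{4}{7} - \frac{148}{7}} = \frac{-60 - - \frac{1}{37}}{\frac{4}{7} - \frac{148}{7}} = \frac{-60 + \frac{1}{37}}{- \frac{144}{7}} = \left(- \frac{2219}{37}\right) \left(- \frac{7}{144}\right) = \frac{15533}{5328} \approx 2.9154$)
$\left(-13938 + 22 D{\left(12 \right)}\right) + q = \left(-13938 + 22 \cdot 2 \cdot 12\right) + \frac{15533}{5328} = \left(-13938 + 22 \cdot 24\right) + \frac{15533}{5328} = \left(-13938 + 528\right) + \frac{15533}{5328} = -13410 + \frac{15533}{5328} = - \frac{71432947}{5328}$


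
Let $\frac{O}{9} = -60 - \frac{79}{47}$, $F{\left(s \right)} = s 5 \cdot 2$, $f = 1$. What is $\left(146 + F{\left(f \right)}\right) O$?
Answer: $- \frac{4070196}{47} \approx -86600.0$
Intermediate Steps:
$F{\left(s \right)} = 10 s$ ($F{\left(s \right)} = 5 s 2 = 10 s$)
$O = - \frac{26091}{47}$ ($O = 9 \left(-60 - \frac{79}{47}\right) = 9 \left(- \frac{2899}{47}\right) = - \frac{26091}{47} \approx -555.13$)
$\left(146 + F{\left(f \right)}\right) O = \left(146 + 10 \cdot 1\right) \left(- \frac{26091}{47}\right) = \left(146 + 10\right) \left(- \frac{26091}{47}\right) = 156 \left(- \frac{26091}{47}\right) = - \frac{4070196}{47}$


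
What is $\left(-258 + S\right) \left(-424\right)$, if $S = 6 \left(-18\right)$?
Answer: $155184$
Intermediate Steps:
$S = -108$
$\left(-258 + S\right) \left(-424\right) = \left(-258 - 108\right) \left(-424\right) = \left(-366\right) \left(-424\right) = 155184$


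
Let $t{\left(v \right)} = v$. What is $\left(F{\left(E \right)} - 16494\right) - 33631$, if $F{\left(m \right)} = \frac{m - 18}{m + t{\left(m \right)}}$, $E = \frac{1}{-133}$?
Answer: $- \frac{97855}{2} \approx -48928.0$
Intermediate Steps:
$E = - \frac{1}{133} \approx -0.0075188$
$F{\left(m \right)} = \frac{-18 + m}{2 m}$ ($F{\left(m \right)} = \frac{m - 18}{m + m} = \frac{-18 + m}{2 m}$)
$\left(F{\left(E \right)} - 16494\right) - 33631 = \left(\frac{-18 - \frac{1}{133}}{2 \left(- \frac{1}{133}\right)} - 16494\right) - 33631 = \left(\frac{1}{2} \left(-133\right) \left(- \frac{2395}{133}\right) - 16494\right) - 33631 = \left(\frac{2395}{2} - 16494\right) - 33631 = - \frac{30593}{2} - 33631 = - \frac{97855}{2}$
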